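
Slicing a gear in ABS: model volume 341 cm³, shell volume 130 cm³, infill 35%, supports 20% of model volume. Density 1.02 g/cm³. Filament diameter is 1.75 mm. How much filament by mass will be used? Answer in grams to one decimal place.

277.5 g

Infill region = 341 − 130, so 211 cm³.
Deposited infill = 0.35 × 211, so 73.85 cm³.
Support = 0.20 × 341, so 68.2 cm³.
Total printed volume = 130 + 73.85 + 68.2, so 272.05 cm³.
Mass = 272.05 × 1.02 = 277.491 g.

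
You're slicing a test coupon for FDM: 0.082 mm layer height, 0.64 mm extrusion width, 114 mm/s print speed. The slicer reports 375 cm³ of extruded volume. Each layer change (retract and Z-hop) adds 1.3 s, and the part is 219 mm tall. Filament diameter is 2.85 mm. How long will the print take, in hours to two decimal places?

18.38 hours

Bead cross-section = 0.082 × 0.64 = 0.05248 mm².
Toolpath length = 375 cm³ / 0.05248 mm² = 375000 / 0.05248 = 7145579.3 mm.
Time extruding: 7145579.3 / 114 → 62680.5 s.
Layer count = ceil(219 / 0.082) = 2671.
Layer-change overhead: 2671 × 1.3 → 3472.3 s.
Altogether 62680.5 + 3472.3 = 66152.8 s, i.e. 18.38 hours.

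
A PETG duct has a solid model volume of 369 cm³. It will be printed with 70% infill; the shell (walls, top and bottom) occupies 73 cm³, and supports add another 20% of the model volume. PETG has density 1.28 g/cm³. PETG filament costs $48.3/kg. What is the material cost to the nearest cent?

Interior volume = 369 − 73 = 296 cm³.
Infill volume = 0.70 × 296, so 207.2 cm³.
Support = 0.20 × 369 = 73.8 cm³.
Total printed volume = 73 + 207.2 + 73.8, so 354 cm³.
Mass: 354 × 1.28 → 453.12 g.
At $48.3/kg: 453.12/1000 × 48.3 = $21.89.

$21.89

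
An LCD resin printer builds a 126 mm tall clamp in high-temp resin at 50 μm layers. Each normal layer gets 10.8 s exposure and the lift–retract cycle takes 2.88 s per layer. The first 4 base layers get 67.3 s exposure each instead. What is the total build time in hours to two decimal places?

9.64 hours

Number of layers: 126 / 0.05 → 2520 (rounded up).
Burn-in layers = 4 × (67.3 + 2.88) = 280.72 s.
Remaining layers: 2516 × (10.8 + 2.88) → 34418.88 s.
Sum: 280.72 + 34418.88 = 34699.6 s → 9.64 hours.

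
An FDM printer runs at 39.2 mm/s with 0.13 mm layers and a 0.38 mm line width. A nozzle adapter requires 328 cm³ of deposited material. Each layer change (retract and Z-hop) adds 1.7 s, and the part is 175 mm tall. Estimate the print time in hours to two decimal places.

47.69 hours

Line area: 0.13 × 0.38 → 0.0494 mm².
Path length: 328000 mm³ / 0.0494 mm² → 6639676.1 mm.
Time extruding: 6639676.1 / 39.2 → 169379.5 s.
Layers = ⌈175/0.13⌉ = 1347.
Non-print overhead: 1347 × 1.7 → 2289.9 s.
Total = 169379.5 + 2289.9 = 171669.4 s = 47.69 hours.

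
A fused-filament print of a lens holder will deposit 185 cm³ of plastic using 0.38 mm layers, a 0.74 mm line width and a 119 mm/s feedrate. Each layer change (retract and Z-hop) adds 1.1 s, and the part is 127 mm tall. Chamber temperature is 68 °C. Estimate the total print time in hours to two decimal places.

Line area: 0.38 × 0.74 → 0.2812 mm².
Toolpath length = 185 cm³ / 0.2812 mm² = 185000 / 0.2812 = 657894.7 mm.
Print-move time = 657894.7 / 119, so 5528.5 s.
Layers = ⌈127/0.38⌉ = 335.
Z-hop total: 335 × 1.1 → 368.5 s.
Altogether 5528.5 + 368.5 = 5897 s, i.e. 1.64 hours.

1.64 hours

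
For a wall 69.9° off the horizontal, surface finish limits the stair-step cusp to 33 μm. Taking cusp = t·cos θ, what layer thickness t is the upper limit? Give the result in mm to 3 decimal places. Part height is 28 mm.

cos(69.9°) = 0.3437; t_max = 0.033/0.3437 = 0.096 mm.

0.096 mm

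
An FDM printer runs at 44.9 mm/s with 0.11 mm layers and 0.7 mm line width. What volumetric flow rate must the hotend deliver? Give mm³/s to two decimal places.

Bead cross-section = 0.11 × 0.7 = 0.077 mm².
Q = v·A = 44.9 × 0.077 = 3.46 mm³/s.

3.46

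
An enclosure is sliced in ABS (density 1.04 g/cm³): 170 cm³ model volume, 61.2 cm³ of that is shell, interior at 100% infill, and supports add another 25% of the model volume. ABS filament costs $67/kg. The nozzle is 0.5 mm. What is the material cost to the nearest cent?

Volume inside the shell = 170 − 61.2, so 108.8 cm³.
Infill deposited: 1.00 × 108.8 → 108.8 cm³.
Support: 0.25 × 170 → 42.5 cm³.
Total printed volume: 61.2 + 108.8 + 42.5 → 212.5 cm³.
Mass = 212.5 × 1.04 = 221 g.
At $67/kg: 221/1000 × 67 = $14.81.

$14.81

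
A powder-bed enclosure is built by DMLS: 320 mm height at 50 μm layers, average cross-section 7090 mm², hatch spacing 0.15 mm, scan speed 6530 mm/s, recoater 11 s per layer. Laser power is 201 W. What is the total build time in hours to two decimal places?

Number of layers: 320 / 0.05 → 6400 (rounded up).
Per-layer scan distance: 7090 / 0.15 → 47266.7 mm.
Laser time per layer: 47266.7 / 6530 → 7.2384 s.
Layer cycle: 7.2384 + 11 → 18.2384 s.
Build time = 6400 × 18.2384 = 116725.76 s = 32.42 hours.

32.42 hours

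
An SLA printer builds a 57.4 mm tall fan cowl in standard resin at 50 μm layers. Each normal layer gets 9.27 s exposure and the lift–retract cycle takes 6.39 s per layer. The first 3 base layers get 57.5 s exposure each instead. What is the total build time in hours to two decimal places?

Layers = ⌈57.4/0.05⌉ = 1148.
Burn-in layers = 3 × (57.5 + 6.39), so 191.67 s.
Remaining layers = 1145 × (9.27 + 6.39), so 17930.7 s.
Sum: 191.67 + 17930.7 = 18122.37 s → 5.03 hours.

5.03 hours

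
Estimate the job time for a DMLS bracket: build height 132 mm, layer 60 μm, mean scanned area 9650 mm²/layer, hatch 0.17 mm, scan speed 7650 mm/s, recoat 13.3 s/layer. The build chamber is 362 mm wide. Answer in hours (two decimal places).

Number of layers: 132 / 0.06 → 2200 (rounded up).
Scan path per layer = 9650 / 0.17, so 56764.7 mm.
Laser time per layer: 56764.7 / 7650 → 7.4202 s.
Per-layer time: 7.4202 + 13.3 → 20.7202 s.
Total: 2200 × 20.7202 s = 45584.44 s → 12.66 hours.

12.66 hours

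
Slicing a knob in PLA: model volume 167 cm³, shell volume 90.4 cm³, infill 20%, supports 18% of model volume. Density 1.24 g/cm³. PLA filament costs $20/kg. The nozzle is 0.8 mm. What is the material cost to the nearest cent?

$3.37

Volume inside the shell = 167 − 90.4 = 76.6 cm³.
Infill deposited: 0.20 × 76.6 → 15.32 cm³.
Support: 0.18 × 167 → 30.06 cm³.
Total printed volume = 90.4 + 15.32 + 30.06 = 135.78 cm³.
Mass: 135.78 × 1.24 → 168.3672 g.
At $20/kg: 168.3672/1000 × 20 = $3.37.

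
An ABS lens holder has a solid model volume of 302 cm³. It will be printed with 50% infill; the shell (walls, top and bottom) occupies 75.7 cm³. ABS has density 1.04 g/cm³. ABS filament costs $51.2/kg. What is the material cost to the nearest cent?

Interior volume: 302 − 75.7 → 226.3 cm³.
Deposited infill = 0.50 × 226.3 = 113.15 cm³.
Total printed volume = 75.7 + 113.15, so 188.85 cm³.
Mass = 188.85 × 1.04, so 196.404 g.
Cost = 196.404 g / 1000 × $51.2/kg = $10.06.

$10.06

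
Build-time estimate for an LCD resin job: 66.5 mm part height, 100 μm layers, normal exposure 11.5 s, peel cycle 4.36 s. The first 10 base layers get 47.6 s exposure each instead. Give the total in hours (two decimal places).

3.03 hours

Number of layers: 66.5 / 0.1 → 665 (rounded up).
Bottom layers = 10 × (47.6 + 4.36) = 519.6 s.
Regular layers = 655 × (11.5 + 4.36) = 10388.3 s.
Sum: 519.6 + 10388.3 = 10907.9 s → 3.03 hours.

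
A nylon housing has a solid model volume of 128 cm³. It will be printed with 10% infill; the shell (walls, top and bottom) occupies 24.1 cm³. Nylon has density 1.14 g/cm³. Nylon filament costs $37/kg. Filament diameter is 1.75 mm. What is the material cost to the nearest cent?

$1.45

Volume inside the shell: 128 − 24.1 → 103.9 cm³.
Infill deposited = 0.10 × 103.9 = 10.39 cm³.
Deposited volume: 24.1 + 10.39 → 34.49 cm³.
Mass = 34.49 × 1.14, so 39.3186 g.
Cost = 39.3186 g / 1000 × $37/kg = $1.45.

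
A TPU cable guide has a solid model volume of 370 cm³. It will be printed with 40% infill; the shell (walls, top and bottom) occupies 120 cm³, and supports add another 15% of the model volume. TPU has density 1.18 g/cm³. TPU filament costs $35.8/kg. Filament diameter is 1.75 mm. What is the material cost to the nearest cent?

$11.64

Interior volume = 370 − 120 = 250 cm³.
Infill deposited = 0.40 × 250, so 100 cm³.
Support: 0.15 × 370 → 55.5 cm³.
Total printed volume = 120 + 100 + 55.5 = 275.5 cm³.
Mass = 275.5 × 1.18 = 325.09 g.
At $35.8/kg: 325.09/1000 × 35.8 = $11.64.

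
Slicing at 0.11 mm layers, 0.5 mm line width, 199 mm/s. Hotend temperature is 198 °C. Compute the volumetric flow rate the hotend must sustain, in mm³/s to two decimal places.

A = 0.11 × 0.5 = 0.055 mm².
Q = v·A = 199 × 0.055 = 10.95 mm³/s.

10.95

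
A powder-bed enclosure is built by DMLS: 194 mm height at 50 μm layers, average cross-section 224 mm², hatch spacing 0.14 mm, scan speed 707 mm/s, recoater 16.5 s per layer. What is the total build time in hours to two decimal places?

20.22 hours

Number of layers: 194 / 0.05 → 3880 (rounded up).
Scan path per layer = 224 / 0.14 = 1600 mm.
Per-layer scan time = 1600 / 707 = 2.2631 s.
Time per layer = 2.2631 + 16.5 = 18.7631 s.
Build time = 3880 × 18.7631 = 72800.828 s = 20.22 hours.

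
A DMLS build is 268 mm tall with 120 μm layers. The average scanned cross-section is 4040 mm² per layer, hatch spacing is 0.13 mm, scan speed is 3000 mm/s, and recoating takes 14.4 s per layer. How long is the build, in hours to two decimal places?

Layer count = ceil(268 / 0.12) = 2234.
Scan path per layer = 4040 / 0.13 = 31076.9 mm.
Per-layer scan time: 31076.9 / 3000 → 10.359 s.
Layer cycle = 10.359 + 14.4, so 24.759 s.
Total: 2234 × 24.759 s = 55311.606 s → 15.36 hours.

15.36 hours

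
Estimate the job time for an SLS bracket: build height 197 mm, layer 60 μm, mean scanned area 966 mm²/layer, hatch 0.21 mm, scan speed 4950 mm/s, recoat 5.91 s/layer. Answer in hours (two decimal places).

Layers = ⌈197/0.06⌉ = 3284.
Per-layer scan distance: 966 / 0.21 → 4600 mm.
Per-layer scan time = 4600 / 4950 = 0.9293 s.
Time per layer = 0.9293 + 5.91, so 6.8393 s.
Build time = 3284 × 6.8393 = 22460.2612 s = 6.24 hours.

6.24 hours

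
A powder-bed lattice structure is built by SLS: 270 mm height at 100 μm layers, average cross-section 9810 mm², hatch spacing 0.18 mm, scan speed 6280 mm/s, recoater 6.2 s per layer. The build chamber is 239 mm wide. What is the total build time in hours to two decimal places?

Layers = ⌈270/0.1⌉ = 2700.
Hatch length per layer: 9810 / 0.18 → 54500 mm.
Scan time per layer: 54500 / 6280 → 8.6783 s.
Layer cycle: 8.6783 + 6.2 → 14.8783 s.
Total: 2700 × 14.8783 s = 40171.41 s → 11.16 hours.

11.16 hours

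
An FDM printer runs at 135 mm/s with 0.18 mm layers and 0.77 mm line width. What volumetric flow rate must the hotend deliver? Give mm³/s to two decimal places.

Extrusion cross-section: 0.18 × 0.77 → 0.1386 mm².
Volumetric flow = 135 × 0.1386 = 18.71 mm³/s.

18.71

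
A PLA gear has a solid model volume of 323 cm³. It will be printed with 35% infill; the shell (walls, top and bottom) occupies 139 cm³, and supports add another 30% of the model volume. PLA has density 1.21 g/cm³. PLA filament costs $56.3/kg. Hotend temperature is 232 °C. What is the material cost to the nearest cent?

Interior volume = 323 − 139, so 184 cm³.
Deposited infill = 0.35 × 184 = 64.4 cm³.
Support = 0.30 × 323 = 96.9 cm³.
Deposited volume: 139 + 64.4 + 96.9 → 300.3 cm³.
Mass: 300.3 × 1.21 → 363.363 g.
Cost = 363.363 g / 1000 × $56.3/kg = $20.46.

$20.46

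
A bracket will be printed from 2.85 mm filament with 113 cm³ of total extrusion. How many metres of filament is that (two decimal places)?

17.71 m

A = π r² = π × 1.425² = 6.3794 mm².
L = 113000 mm³ / 6.3794 mm² = 17713.26 mm, i.e. 17.71 m.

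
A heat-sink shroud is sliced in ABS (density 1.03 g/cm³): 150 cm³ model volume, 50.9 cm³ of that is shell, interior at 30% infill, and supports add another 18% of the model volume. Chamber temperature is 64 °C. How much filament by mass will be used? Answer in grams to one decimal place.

110.9 g

Volume inside the shell = 150 − 50.9, so 99.1 cm³.
Infill deposited = 0.30 × 99.1 = 29.73 cm³.
Support: 0.18 × 150 → 27 cm³.
Total printed volume: 50.9 + 29.73 + 27 → 107.63 cm³.
Mass = 107.63 × 1.03 = 110.8589 g.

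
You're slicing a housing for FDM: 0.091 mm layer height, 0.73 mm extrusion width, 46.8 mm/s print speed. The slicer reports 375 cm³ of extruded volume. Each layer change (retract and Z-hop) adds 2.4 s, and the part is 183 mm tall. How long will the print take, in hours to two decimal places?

34.85 hours

Bead cross-section = 0.091 × 0.73 = 0.06643 mm².
Total extruded path = 375000/0.06643 = 5645039.9 mm.
Print-move time = 5645039.9 / 46.8, so 120620.5 s.
Layers = ⌈183/0.091⌉ = 2011.
Non-print overhead = 2011 × 2.4 = 4826.4 s.
Total = 120620.5 + 4826.4 = 125446.9 s = 34.85 hours.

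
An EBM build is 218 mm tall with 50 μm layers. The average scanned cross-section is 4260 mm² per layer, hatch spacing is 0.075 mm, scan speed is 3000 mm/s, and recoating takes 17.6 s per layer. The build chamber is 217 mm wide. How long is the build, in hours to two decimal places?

Layers = ⌈218/0.05⌉ = 4360.
Per-layer scan distance = 4260 / 0.075, so 56800 mm.
Beam time per layer = 56800 / 3000, so 18.9333 s.
Layer cycle: 18.9333 + 17.6 → 36.5333 s.
4360 layers × 36.5333 s/layer = 159285.188 s, i.e. 44.25 hours.

44.25 hours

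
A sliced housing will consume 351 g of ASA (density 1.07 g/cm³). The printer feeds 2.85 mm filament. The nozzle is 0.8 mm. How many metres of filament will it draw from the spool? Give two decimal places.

Volume = 351 g / 1.07 g·cm⁻³ = 328.0374 cm³ = 328037.4 mm³.
Cross-section of 2.85 mm filament: π·(2.85/2)² = 6.3794 mm².
L = V/A = 328037.4/6.3794 = 51421.36 mm → 51.42 m.

51.42 m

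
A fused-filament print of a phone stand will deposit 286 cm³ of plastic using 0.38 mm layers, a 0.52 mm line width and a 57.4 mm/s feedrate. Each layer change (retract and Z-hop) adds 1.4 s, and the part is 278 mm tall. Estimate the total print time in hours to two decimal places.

7.29 hours

Line area = 0.38 × 0.52, so 0.1976 mm².
Toolpath length = 286 cm³ / 0.1976 mm² = 286000 / 0.1976 = 1447368.4 mm.
Extrusion time: 1447368.4 / 57.4 → 25215.5 s.
Layer count = ceil(278 / 0.38) = 732.
Non-print overhead = 732 × 1.4, so 1024.8 s.
Total = 25215.5 + 1024.8 = 26240.3 s = 7.29 hours.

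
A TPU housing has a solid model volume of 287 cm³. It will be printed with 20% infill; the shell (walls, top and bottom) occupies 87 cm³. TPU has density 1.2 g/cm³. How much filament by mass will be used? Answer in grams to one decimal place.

152.4 g

Volume inside the shell = 287 − 87 = 200 cm³.
Infill deposited = 0.20 × 200, so 40 cm³.
Deposited volume = 87 + 40, so 127 cm³.
Mass = 127 × 1.2, so 152.4 g.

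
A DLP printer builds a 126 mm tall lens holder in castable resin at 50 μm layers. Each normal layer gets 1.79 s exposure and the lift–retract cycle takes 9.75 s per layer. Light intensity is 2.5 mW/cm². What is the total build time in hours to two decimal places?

Number of layers: 126 / 0.05 → 2520 (rounded up).
Each layer takes: 1.79 + 9.75 → 11.54 s.
Build time: 2520 × 11.54 s = 29080.8 s, i.e. 8.08 hours.

8.08 hours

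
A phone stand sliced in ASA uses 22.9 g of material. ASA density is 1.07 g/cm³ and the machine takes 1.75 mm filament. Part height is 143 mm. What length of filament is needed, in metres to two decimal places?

8.90 m

Volume = 22.9 g / 1.07 g·cm⁻³ = 21.4019 cm³ = 21401.9 mm³.
Cross-section of 1.75 mm filament: π·(1.75/2)² = 2.4053 mm².
L = V/A = 21401.9/2.4053 = 8897.81 mm → 8.90 m.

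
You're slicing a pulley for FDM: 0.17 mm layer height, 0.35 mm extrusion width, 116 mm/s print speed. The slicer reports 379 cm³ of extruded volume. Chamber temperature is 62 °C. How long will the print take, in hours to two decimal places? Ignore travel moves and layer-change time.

Line area = 0.17 × 0.35 = 0.0595 mm².
Path length: 379000 mm³ / 0.0595 mm² → 6369747.9 mm.
Extrusion time = 6369747.9 / 116, so 54911.6 s.
Converting: 54911.6 s = 15.25 hours.

15.25 hours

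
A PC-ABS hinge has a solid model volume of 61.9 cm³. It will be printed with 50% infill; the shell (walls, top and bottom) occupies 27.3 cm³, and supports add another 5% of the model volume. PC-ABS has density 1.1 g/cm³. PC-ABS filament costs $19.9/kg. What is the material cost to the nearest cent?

$1.04

Volume inside the shell: 61.9 − 27.3 → 34.6 cm³.
Infill deposited = 0.50 × 34.6, so 17.3 cm³.
Support = 0.05 × 61.9, so 3.095 cm³.
Total printed volume = 27.3 + 17.3 + 3.095 = 47.695 cm³.
Mass = 47.695 × 1.1, so 52.4645 g.
Cost = 52.4645 g / 1000 × $19.9/kg = $1.04.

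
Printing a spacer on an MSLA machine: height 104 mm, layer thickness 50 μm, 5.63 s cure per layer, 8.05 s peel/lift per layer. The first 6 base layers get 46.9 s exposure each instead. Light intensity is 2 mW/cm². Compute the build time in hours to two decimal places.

Layers = ⌈104/0.05⌉ = 2080.
Bottom layers = 6 × (46.9 + 8.05), so 329.7 s.
Regular layers = 2074 × (5.63 + 8.05) = 28372.32 s.
Sum: 329.7 + 28372.32 = 28702.02 s → 7.97 hours.

7.97 hours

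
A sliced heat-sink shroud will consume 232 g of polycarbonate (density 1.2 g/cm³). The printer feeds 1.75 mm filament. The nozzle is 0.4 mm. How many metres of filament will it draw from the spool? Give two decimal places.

80.38 m

Volume = 232 g / 1.2 g·cm⁻³ = 193.3333 cm³ = 193333.3 mm³.
Filament cross-section = π × (1.75/2)² = 2.4053 mm².
L = V/A = 193333.3/2.4053 = 80378.04 mm → 80.38 m.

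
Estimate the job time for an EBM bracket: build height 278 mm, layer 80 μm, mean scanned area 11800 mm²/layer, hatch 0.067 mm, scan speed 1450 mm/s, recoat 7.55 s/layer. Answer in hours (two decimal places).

Layer count = ceil(278 / 0.08) = 3475.
Per-layer scan distance: 11800 / 0.067 → 176119.4 mm.
Scan time per layer: 176119.4 / 1450 → 121.4617 s.
Time per layer = 121.4617 + 7.55 = 129.0117 s.
3475 layers × 129.0117 s/layer = 448315.6575 s, i.e. 124.53 hours.

124.53 hours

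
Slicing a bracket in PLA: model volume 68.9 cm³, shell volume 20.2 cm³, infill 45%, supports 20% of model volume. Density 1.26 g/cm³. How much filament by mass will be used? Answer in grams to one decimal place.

70.4 g

Infill region: 68.9 − 20.2 → 48.7 cm³.
Infill deposited = 0.45 × 48.7, so 21.915 cm³.
Support: 0.20 × 68.9 → 13.78 cm³.
Total printed volume = 20.2 + 21.915 + 13.78 = 55.895 cm³.
Mass: 55.895 × 1.26 → 70.4277 g.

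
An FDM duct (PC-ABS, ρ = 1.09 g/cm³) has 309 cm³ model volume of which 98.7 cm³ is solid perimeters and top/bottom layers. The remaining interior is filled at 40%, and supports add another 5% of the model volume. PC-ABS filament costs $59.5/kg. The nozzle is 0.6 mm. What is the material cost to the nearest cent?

$12.86

Interior volume = 309 − 98.7, so 210.3 cm³.
Deposited infill: 0.40 × 210.3 → 84.12 cm³.
Support: 0.05 × 309 → 15.45 cm³.
Total printed volume = 98.7 + 84.12 + 15.45 = 198.27 cm³.
Mass: 198.27 × 1.09 → 216.1143 g.
At $59.5/kg: 216.1143/1000 × 59.5 = $12.86.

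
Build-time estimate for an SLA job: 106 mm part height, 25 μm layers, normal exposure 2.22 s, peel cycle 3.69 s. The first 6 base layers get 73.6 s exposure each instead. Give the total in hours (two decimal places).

Number of layers: 106 / 0.025 → 4240 (rounded up).
Base layers: 6 × (73.6 + 3.69) → 463.74 s.
Regular layers = 4234 × (2.22 + 3.69), so 25022.94 s.
Total = 463.74 + 25022.94 = 25486.68 s = 7.08 hours.

7.08 hours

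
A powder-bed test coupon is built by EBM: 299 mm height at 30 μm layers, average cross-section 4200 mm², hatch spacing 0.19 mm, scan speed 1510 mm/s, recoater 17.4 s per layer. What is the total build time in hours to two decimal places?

88.70 hours

Layers = ⌈299/0.03⌉ = 9967.
Scan path per layer: 4200 / 0.19 → 22105.3 mm.
Beam time per layer = 22105.3 / 1510, so 14.6393 s.
Time per layer = 14.6393 + 17.4, so 32.0393 s.
Build time = 9967 × 32.0393 = 319335.7031 s = 88.70 hours.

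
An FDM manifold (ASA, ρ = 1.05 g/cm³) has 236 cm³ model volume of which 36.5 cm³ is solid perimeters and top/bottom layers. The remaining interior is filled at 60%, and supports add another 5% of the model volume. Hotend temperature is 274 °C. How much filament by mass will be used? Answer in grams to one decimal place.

Interior volume = 236 − 36.5, so 199.5 cm³.
Deposited infill = 0.60 × 199.5, so 119.7 cm³.
Support = 0.05 × 236 = 11.8 cm³.
Total extruded: 36.5 + 119.7 + 11.8 → 168 cm³.
Mass = 168 × 1.05, so 176.4 g.

176.4 g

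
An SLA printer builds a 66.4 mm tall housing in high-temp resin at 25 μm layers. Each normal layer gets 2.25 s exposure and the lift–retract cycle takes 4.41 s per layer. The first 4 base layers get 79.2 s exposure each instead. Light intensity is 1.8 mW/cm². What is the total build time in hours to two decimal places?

5.00 hours

Layer count = ceil(66.4 / 0.025) = 2656.
Base layers: 4 × (79.2 + 4.41) → 334.44 s.
Remaining layers = 2652 × (2.25 + 4.41) = 17662.32 s.
Sum: 334.44 + 17662.32 = 17996.76 s → 5.00 hours.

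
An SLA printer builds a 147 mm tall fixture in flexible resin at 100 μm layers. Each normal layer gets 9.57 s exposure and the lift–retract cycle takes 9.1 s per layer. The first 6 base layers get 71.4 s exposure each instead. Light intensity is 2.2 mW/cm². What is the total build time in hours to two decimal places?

7.73 hours

Number of layers: 147 / 0.1 → 1470 (rounded up).
Base layers = 6 × (71.4 + 9.1), so 483 s.
Normal layers = 1464 × (9.57 + 9.1) = 27332.88 s.
Total = 483 + 27332.88 = 27815.88 s = 7.73 hours.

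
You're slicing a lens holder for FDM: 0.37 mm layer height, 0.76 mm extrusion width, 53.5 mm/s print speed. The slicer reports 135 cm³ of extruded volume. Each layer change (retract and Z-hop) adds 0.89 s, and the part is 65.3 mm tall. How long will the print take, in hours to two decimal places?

Extrusion cross-section = 0.37 × 0.76 = 0.2812 mm².
Total extruded path = 135000/0.2812 = 480085.3 mm.
Print-move time: 480085.3 / 53.5 → 8973.6 s.
Number of layers: 65.3 / 0.37 → 177 (rounded up).
Z-hop total = 177 × 0.89, so 157.53 s.
Altogether 8973.6 + 157.53 = 9131.13 s, i.e. 2.54 hours.

2.54 hours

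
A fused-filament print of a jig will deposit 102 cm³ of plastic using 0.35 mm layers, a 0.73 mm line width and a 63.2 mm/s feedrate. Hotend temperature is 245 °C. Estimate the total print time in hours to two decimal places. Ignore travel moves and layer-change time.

1.75 hours

Extrusion cross-section = 0.35 × 0.73, so 0.2555 mm².
Total extruded path = 102000/0.2555 = 399217.2 mm.
Print-move time: 399217.2 / 63.2 → 6316.7 s.
That's 6316.7 s → 1.75 hours.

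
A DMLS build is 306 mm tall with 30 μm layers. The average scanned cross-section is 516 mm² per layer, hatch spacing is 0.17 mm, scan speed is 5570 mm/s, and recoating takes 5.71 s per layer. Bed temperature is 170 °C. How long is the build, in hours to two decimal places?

Number of layers: 306 / 0.03 → 10200 (rounded up).
Per-layer scan distance: 516 / 0.17 → 3035.3 mm.
Laser time per layer = 3035.3 / 5570 = 0.5449 s.
Layer cycle = 0.5449 + 5.71, so 6.2549 s.
10200 layers × 6.2549 s/layer = 63799.98 s, i.e. 17.72 hours.

17.72 hours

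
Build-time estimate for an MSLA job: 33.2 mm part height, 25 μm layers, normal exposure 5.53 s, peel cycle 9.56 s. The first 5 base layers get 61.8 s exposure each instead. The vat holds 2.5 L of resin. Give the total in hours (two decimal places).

Number of layers: 33.2 / 0.025 → 1328 (rounded up).
Bottom layers = 5 × (61.8 + 9.56), so 356.8 s.
Regular layers: 1323 × (5.53 + 9.56) → 19964.07 s.
Sum: 356.8 + 19964.07 = 20320.87 s → 5.64 hours.

5.64 hours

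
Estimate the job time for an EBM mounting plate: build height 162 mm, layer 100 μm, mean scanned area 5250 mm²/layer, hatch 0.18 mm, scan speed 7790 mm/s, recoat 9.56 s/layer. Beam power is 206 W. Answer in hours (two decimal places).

Layer count = ceil(162 / 0.1) = 1620.
Scan path per layer = 5250 / 0.18 = 29166.7 mm.
Per-layer scan time = 29166.7 / 7790, so 3.7441 s.
Per-layer time: 3.7441 + 9.56 → 13.3041 s.
Total: 1620 × 13.3041 s = 21552.642 s → 5.99 hours.

5.99 hours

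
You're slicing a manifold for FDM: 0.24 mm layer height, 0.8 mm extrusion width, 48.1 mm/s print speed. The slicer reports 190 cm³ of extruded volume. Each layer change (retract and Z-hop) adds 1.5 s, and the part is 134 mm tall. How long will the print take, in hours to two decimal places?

5.95 hours

Bead cross-section = 0.24 × 0.8 = 0.192 mm².
Total extruded path = 190000/0.192 = 989583.3 mm.
Extrusion time = 989583.3 / 48.1, so 20573.5 s.
Layer count = ceil(134 / 0.24) = 559.
Z-hop total = 559 × 1.5, so 838.5 s.
Altogether 20573.5 + 838.5 = 21412 s, i.e. 5.95 hours.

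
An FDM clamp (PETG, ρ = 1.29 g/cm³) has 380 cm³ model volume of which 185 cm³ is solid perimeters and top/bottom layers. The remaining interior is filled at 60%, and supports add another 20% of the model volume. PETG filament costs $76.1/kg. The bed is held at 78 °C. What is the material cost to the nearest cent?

Infill region = 380 − 185 = 195 cm³.
Infill volume = 0.60 × 195 = 117 cm³.
Support: 0.20 × 380 → 76 cm³.
Total printed volume = 185 + 117 + 76 = 378 cm³.
Mass: 378 × 1.29 → 487.62 g.
Cost = 487.62 g / 1000 × $76.1/kg = $37.11.

$37.11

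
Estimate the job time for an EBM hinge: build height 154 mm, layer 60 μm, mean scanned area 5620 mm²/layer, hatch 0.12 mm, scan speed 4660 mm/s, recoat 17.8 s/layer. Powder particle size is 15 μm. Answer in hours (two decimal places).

19.86 hours

Number of layers: 154 / 0.06 → 2567 (rounded up).
Per-layer scan distance = 5620 / 0.12 = 46833.3 mm.
Per-layer scan time: 46833.3 / 4660 → 10.0501 s.
Time per layer: 10.0501 + 17.8 → 27.8501 s.
Build time = 2567 × 27.8501 = 71491.2067 s = 19.86 hours.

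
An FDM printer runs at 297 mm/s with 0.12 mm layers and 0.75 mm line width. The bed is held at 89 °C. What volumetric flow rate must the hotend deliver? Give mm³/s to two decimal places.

A = 0.12 × 0.75 = 0.09 mm².
Q = v·A = 297 × 0.09 = 26.73 mm³/s.

26.73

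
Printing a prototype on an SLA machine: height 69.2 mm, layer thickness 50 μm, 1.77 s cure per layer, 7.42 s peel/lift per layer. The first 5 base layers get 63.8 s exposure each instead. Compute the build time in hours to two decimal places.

Layer count = ceil(69.2 / 0.05) = 1384.
Burn-in layers = 5 × (63.8 + 7.42) = 356.1 s.
Regular layers = 1379 × (1.77 + 7.42), so 12673.01 s.
Sum: 356.1 + 12673.01 = 13029.11 s → 3.62 hours.

3.62 hours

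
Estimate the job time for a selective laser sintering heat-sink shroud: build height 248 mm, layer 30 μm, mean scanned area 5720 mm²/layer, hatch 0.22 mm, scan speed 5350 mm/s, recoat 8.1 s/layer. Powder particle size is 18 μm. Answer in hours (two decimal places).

Layer count = ceil(248 / 0.03) = 8267.
Scan path per layer: 5720 / 0.22 → 26000 mm.
Laser time per layer = 26000 / 5350, so 4.8598 s.
Layer cycle = 4.8598 + 8.1 = 12.9598 s.
Build time = 8267 × 12.9598 = 107138.6666 s = 29.76 hours.

29.76 hours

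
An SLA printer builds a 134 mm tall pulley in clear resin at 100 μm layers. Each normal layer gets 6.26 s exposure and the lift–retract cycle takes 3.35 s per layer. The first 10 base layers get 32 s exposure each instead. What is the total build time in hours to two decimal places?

3.65 hours

Layers = ⌈134/0.1⌉ = 1340.
Bottom layers = 10 × (32 + 3.35), so 353.5 s.
Normal layers: 1330 × (6.26 + 3.35) → 12781.3 s.
Sum: 353.5 + 12781.3 = 13134.8 s → 3.65 hours.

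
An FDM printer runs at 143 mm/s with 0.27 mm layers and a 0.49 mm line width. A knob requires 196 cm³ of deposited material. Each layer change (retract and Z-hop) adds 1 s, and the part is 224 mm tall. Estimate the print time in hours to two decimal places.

3.11 hours

Extrusion cross-section = 0.27 × 0.49, so 0.1323 mm².
Path length: 196000 mm³ / 0.1323 mm² → 1481481.5 mm.
Extrusion time: 1481481.5 / 143 → 10360 s.
Number of layers: 224 / 0.27 → 830 (rounded up).
Non-print overhead: 830 × 1 → 830 s.
Total = 10360 + 830 = 11190 s = 3.11 hours.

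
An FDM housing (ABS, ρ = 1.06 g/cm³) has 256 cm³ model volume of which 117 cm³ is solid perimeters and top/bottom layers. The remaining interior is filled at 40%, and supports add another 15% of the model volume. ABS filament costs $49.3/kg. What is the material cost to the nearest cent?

$11.03

Volume inside the shell = 256 − 117, so 139 cm³.
Deposited infill: 0.40 × 139 → 55.6 cm³.
Support = 0.15 × 256, so 38.4 cm³.
Total extruded = 117 + 55.6 + 38.4 = 211 cm³.
Mass: 211 × 1.06 → 223.66 g.
At $49.3/kg: 223.66/1000 × 49.3 = $11.03.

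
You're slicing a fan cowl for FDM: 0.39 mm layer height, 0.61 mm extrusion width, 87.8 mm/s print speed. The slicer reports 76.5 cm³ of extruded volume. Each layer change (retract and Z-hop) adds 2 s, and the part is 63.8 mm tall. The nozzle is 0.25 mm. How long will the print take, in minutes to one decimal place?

Bead cross-section = 0.39 × 0.61 = 0.2379 mm².
Toolpath length = 76.5 cm³ / 0.2379 mm² = 76500 / 0.2379 = 321563.7 mm.
Extrusion time = 321563.7 / 87.8 = 3662.5 s.
Number of layers: 63.8 / 0.39 → 164 (rounded up).
Non-print overhead = 164 × 2 = 328 s.
Total = 3662.5 + 328 = 3990.5 s = 66.5 minutes.

66.5 minutes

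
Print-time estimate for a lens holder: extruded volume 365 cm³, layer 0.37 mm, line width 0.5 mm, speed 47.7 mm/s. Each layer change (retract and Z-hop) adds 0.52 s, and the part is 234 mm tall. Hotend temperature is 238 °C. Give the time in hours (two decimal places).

11.58 hours

Line area = 0.37 × 0.5 = 0.185 mm².
Path length: 365000 mm³ / 0.185 mm² → 1972973 mm.
Print-move time = 1972973 / 47.7 = 41362.1 s.
Number of layers: 234 / 0.37 → 633 (rounded up).
Non-print overhead = 633 × 0.52, so 329.16 s.
Total = 41362.1 + 329.16 = 41691.26 s = 11.58 hours.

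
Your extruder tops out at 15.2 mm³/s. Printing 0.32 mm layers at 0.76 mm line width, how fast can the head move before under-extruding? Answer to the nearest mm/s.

63 mm/s

Bead cross-section = 0.32 × 0.76, so 0.2432 mm².
v_max = Q/A = 15.2/0.2432 = 62.50 mm/s → 63 mm/s.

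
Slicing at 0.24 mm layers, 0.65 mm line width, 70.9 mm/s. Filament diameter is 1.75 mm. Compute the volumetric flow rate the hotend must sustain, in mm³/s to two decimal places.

Bead cross-section = 0.24 × 0.65, so 0.156 mm².
Q = v·A = 70.9 × 0.156 = 11.06 mm³/s.

11.06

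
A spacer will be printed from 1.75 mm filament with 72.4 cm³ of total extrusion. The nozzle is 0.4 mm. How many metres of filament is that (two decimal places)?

Cross-section of 1.75 mm filament: π·(1.75/2)² = 2.4053 mm².
L = 72400 mm³ / 2.4053 mm² = 30100.2 mm, i.e. 30.10 m.

30.10 m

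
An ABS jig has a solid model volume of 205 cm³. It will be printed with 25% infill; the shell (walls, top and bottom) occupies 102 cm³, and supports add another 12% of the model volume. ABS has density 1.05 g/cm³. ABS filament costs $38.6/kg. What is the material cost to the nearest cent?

Volume inside the shell = 205 − 102, so 103 cm³.
Infill volume: 0.25 × 103 → 25.75 cm³.
Support = 0.12 × 205 = 24.6 cm³.
Total extruded = 102 + 25.75 + 24.6 = 152.35 cm³.
Mass = 152.35 × 1.05, so 159.9675 g.
At $38.6/kg: 159.9675/1000 × 38.6 = $6.17.

$6.17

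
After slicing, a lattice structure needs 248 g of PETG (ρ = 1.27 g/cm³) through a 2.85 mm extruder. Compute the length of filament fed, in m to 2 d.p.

Extruded volume: 248/1.27 = 195.2756 cm³ (195275.6 mm³).
Filament cross-section = π × (2.85/2)² = 6.3794 mm².
L = V/A = 195275.6/6.3794 = 30610.34 mm → 30.61 m.

30.61 m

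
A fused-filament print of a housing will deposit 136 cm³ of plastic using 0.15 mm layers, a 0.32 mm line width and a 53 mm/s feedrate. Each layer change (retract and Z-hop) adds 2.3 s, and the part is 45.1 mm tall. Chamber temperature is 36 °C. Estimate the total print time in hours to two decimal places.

Extrusion cross-section = 0.15 × 0.32, so 0.048 mm².
Toolpath length = 136 cm³ / 0.048 mm² = 136000 / 0.048 = 2833333.3 mm.
Print-move time = 2833333.3 / 53 = 53459.1 s.
Layers = ⌈45.1/0.15⌉ = 301.
Non-print overhead: 301 × 2.3 → 692.3 s.
Total = 53459.1 + 692.3 = 54151.4 s = 15.04 hours.

15.04 hours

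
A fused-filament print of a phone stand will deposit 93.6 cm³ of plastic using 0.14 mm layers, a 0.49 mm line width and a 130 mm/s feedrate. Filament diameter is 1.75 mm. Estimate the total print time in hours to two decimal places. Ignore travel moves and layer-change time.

2.92 hours

Line area: 0.14 × 0.49 → 0.0686 mm².
Path length: 93600 mm³ / 0.0686 mm² → 1364431.5 mm.
Extrusion time = 1364431.5 / 130, so 10495.6 s.
That's 10495.6 s → 2.92 hours.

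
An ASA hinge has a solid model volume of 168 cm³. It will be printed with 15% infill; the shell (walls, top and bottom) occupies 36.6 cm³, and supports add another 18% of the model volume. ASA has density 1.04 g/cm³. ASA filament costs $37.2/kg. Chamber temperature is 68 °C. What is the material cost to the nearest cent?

$3.35

Volume inside the shell = 168 − 36.6, so 131.4 cm³.
Infill volume = 0.15 × 131.4 = 19.71 cm³.
Support = 0.18 × 168, so 30.24 cm³.
Deposited volume = 36.6 + 19.71 + 30.24 = 86.55 cm³.
Mass = 86.55 × 1.04, so 90.012 g.
Cost = 90.012 g / 1000 × $37.2/kg = $3.35.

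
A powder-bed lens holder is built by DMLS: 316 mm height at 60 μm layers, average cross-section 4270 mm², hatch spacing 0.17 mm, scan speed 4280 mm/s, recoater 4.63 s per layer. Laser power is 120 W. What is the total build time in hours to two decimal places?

15.36 hours

Number of layers: 316 / 0.06 → 5267 (rounded up).
Hatch length per layer = 4270 / 0.17, so 25117.6 mm.
Per-layer scan time = 25117.6 / 4280 = 5.8686 s.
Time per layer = 5.8686 + 4.63, so 10.4986 s.
Build time = 5267 × 10.4986 = 55296.1262 s = 15.36 hours.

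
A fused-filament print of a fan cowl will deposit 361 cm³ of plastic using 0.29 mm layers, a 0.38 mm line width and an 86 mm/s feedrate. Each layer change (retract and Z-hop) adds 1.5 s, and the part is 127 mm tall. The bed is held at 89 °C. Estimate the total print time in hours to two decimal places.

Line area = 0.29 × 0.38 = 0.1102 mm².
Toolpath length = 361 cm³ / 0.1102 mm² = 361000 / 0.1102 = 3275862.1 mm.
Print-move time = 3275862.1 / 86 = 38091.4 s.
Layer count = ceil(127 / 0.29) = 438.
Z-hop total = 438 × 1.5 = 657 s.
Total = 38091.4 + 657 = 38748.4 s = 10.76 hours.

10.76 hours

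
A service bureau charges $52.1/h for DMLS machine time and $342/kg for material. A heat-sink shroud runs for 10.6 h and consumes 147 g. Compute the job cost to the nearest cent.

Machine cost: 52.1 × 10.6 → $552.26.
Feedstock cost = 342 × 147/1000 = $50.274.
Job cost: 552.26 + 50.274 = 602.534 ≈ $602.53.

$602.53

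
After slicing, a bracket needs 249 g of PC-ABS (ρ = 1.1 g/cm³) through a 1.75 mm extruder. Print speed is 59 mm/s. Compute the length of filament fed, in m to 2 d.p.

Extruded volume: 249/1.1 = 226.3636 cm³ (226363.6 mm³).
Cross-section of 1.75 mm filament: π·(1.75/2)² = 2.4053 mm².
Length = 226363.6 / 2.4053 = 94110.34 mm = 94.11 m.

94.11 m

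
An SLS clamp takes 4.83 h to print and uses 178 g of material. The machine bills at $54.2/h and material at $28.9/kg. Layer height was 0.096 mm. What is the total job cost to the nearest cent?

Machine-time cost: 54.2 × 4.83 → $261.786.
Feedstock cost: 28.9 × 178/1000 → $5.1442.
Total = 261.786 + 5.1442 = 266.9302 ≈ $266.93.

$266.93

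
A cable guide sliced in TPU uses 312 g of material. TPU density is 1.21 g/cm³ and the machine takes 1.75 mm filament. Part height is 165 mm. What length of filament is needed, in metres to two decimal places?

Volume = 312 g / 1.21 g·cm⁻³ = 257.8512 cm³ = 257851.2 mm³.
A = π r² = π × 0.875² = 2.4053 mm².
Length = 257851.2 / 2.4053 = 107201.26 mm = 107.20 m.

107.20 m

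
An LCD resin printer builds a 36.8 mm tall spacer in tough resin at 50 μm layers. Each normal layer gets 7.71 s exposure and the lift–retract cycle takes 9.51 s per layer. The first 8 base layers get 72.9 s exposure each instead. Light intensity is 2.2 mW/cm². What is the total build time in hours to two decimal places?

3.67 hours

Layer count = ceil(36.8 / 0.05) = 736.
Bottom layers = 8 × (72.9 + 9.51) = 659.28 s.
Regular layers: 728 × (7.71 + 9.51) → 12536.16 s.
Sum: 659.28 + 12536.16 = 13195.44 s → 3.67 hours.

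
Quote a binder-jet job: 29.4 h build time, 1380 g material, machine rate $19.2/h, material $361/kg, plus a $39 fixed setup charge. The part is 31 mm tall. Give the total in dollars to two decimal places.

$1101.66

Time charge = 19.2 × 29.4 = $564.48.
Material cost = 361 × 1380/1000, so $498.18.
Adding setup: 564.48 + 498.18 + 39 → $1101.66.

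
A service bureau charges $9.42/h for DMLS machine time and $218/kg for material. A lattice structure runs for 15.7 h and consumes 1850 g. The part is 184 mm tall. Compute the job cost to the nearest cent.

$551.19

Machine cost = 9.42 × 15.7 = $147.894.
Material cost: 218 × 1850/1000 → $403.30.
Total = 147.894 + 403.30 = 551.194 ≈ $551.19.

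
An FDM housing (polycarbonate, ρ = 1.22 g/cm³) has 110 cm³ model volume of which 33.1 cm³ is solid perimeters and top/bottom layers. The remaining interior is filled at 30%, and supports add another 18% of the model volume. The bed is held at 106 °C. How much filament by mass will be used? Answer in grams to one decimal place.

92.7 g

Volume inside the shell = 110 − 33.1 = 76.9 cm³.
Infill deposited = 0.30 × 76.9, so 23.07 cm³.
Support: 0.18 × 110 → 19.8 cm³.
Total extruded = 33.1 + 23.07 + 19.8 = 75.97 cm³.
Mass: 75.97 × 1.22 → 92.6834 g.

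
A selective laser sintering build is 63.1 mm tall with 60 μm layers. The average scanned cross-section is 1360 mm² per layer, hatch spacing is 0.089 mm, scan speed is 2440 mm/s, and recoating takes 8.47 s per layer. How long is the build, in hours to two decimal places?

Number of layers: 63.1 / 0.06 → 1052 (rounded up).
Per-layer scan distance: 1360 / 0.089 → 15280.9 mm.
Scan time per layer = 15280.9 / 2440, so 6.2627 s.
Per-layer time: 6.2627 + 8.47 → 14.7327 s.
Total: 1052 × 14.7327 s = 15498.8004 s → 4.31 hours.

4.31 hours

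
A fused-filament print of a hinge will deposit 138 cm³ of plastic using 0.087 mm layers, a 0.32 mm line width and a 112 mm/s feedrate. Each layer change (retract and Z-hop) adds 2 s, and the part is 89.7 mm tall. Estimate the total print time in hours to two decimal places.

12.87 hours

Line area = 0.087 × 0.32, so 0.02784 mm².
Total extruded path = 138000/0.02784 = 4956896.6 mm.
Extrusion time = 4956896.6 / 112, so 44258 s.
Number of layers: 89.7 / 0.087 → 1032 (rounded up).
Non-print overhead = 1032 × 2, so 2064 s.
Total = 44258 + 2064 = 46322 s = 12.87 hours.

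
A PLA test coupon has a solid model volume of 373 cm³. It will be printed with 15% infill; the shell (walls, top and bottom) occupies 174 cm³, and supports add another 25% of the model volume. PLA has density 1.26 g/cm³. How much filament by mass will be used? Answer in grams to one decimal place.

Infill region = 373 − 174 = 199 cm³.
Infill deposited = 0.15 × 199 = 29.85 cm³.
Support = 0.25 × 373 = 93.25 cm³.
Total extruded: 174 + 29.85 + 93.25 → 297.1 cm³.
Mass: 297.1 × 1.26 → 374.346 g.

374.3 g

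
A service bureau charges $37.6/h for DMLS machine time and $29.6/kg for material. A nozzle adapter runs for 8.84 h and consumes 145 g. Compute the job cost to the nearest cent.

$336.68

Machine cost: 37.6 × 8.84 → $332.384.
Feedstock cost: 29.6 × 145/1000 → $4.292.
Job cost: 332.384 + 4.292 = 336.676 ≈ $336.68.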